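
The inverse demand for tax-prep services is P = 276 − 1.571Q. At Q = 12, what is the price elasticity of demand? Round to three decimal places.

At Q = 12, P = 276 − 1.571(12) = 257.15.
dP/dQ = −1.571, so dQ/dP = 1/(−1.571) = -0.637.
ε = (dQ/dP)(P/Q) = (-0.637)(257.15/12).

-13.640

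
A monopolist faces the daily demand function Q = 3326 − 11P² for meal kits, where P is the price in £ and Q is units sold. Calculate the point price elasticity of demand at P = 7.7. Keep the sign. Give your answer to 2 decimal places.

-0.49

At P = 7.7, Q = 2673.810.
dQ/dP = −22P = -169.400.
ε = (dQ/dP)(P/Q) = (-169.400)(7.7/2673.810).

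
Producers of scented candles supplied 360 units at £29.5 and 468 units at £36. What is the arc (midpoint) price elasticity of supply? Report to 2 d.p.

1.31

ΔQ = 468 − 360 = 108; ΔP = 36 − 29.5 = 6.5.
Midpoints: P̄ = 32.75, Q̄ = 414.0.
ε_s = (ΔQ/ΔP)(P̄/Q̄) = (108/6.5)(32.75/414.0).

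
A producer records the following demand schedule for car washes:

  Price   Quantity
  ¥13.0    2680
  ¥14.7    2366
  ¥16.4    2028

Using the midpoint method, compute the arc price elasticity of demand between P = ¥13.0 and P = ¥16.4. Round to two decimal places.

-1.20

At P = 13.0, Q = 2680; at P = 16.4, Q = 2028.
ΔQ = -652, ΔP = 3.4. Midpoints: P̄ = 14.70, Q̄ = 2354.0.
ε = (ΔQ/ΔP)(P̄/Q̄) = (-652/3.4)(14.70/2354.0).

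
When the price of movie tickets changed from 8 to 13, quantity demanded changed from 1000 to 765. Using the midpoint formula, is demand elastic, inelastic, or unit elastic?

inelastic

Arc ε ≈ -0.559.
|ε| = 0.56 < 1.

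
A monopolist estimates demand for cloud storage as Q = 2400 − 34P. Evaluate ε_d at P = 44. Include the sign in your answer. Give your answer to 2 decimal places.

-1.65

At P = 44, Q = 904.
dQ/dP = −34.
ε = (dQ/dP)(P/Q) = (-34)(44/904).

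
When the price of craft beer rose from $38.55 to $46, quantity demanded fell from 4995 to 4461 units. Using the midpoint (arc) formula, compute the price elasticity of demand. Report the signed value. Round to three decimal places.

ΔQ = 4461 − 4995 = -534; ΔP = 46 − 38.55 = 7.45.
Midpoints: P̄ = 42.27, Q̄ = 4728.0.
ε = (ΔQ/ΔP)(P̄/Q̄) = (-534/7.45)(42.27/4728.0).

-0.641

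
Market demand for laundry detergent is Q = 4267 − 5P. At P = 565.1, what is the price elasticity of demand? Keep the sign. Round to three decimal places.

At P = 565.1, Q = 1441.500.
dQ/dP = −5.
ε = (dQ/dP)(P/Q) = (-5)(565.1/1441.500).

-1.960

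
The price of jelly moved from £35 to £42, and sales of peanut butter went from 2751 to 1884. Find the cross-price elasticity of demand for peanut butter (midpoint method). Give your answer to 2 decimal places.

ΔQ_x = 1884 − 2751 = -867; ΔP_y = 42 − 35 = 7.
Midpoints: P̄_y = 38.50, Q̄_x = 2317.5.
ε_xy = (ΔQ_x/ΔP_y)(P̄_y/Q̄_x) = (-867/7)(38.50/2317.5).
ε_xy < 0, so the goods are complements.

-2.06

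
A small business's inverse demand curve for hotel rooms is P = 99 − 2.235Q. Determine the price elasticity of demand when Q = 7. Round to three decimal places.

-5.328

At Q = 7, P = 99 − 2.235(7) = 83.36.
dP/dQ = −2.235, so dQ/dP = 1/(−2.235) = -0.447.
ε = (dQ/dP)(P/Q) = (-0.447)(83.36/7).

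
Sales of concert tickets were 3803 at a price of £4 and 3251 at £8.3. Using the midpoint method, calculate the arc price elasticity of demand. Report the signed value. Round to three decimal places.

-0.224

ΔQ = 3251 − 3803 = -552; ΔP = 8.3 − 4 = 4.3.
Midpoints: P̄ = 6.15, Q̄ = 3527.0.
ε = (ΔQ/ΔP)(P̄/Q̄) = (-552/4.3)(6.15/3527.0).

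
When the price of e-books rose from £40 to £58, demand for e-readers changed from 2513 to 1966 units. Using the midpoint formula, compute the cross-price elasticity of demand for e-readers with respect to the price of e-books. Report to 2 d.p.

-0.66

ΔQ_x = 1966 − 2513 = -547; ΔP_y = 58 − 40 = 18.
Midpoints: P̄_y = 49.00, Q̄_x = 2239.5.
ε_xy = (ΔQ_x/ΔP_y)(P̄_y/Q̄_x) = (-547/18)(49.00/2239.5).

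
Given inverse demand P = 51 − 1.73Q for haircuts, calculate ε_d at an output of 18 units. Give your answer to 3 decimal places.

At Q = 18, P = 51 − 1.73(18) = 19.86.
dP/dQ = −1.73, so dQ/dP = 1/(−1.73) = -0.578.
ε = (dQ/dP)(P/Q) = (-0.578)(19.86/18).

-0.638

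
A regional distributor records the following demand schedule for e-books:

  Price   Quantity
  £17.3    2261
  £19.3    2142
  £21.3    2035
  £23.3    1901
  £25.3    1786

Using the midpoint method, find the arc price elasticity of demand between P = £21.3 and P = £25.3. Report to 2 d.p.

-0.76

At P = 21.3, Q = 2035; at P = 25.3, Q = 1786.
ΔQ = -249, ΔP = 4.0. Midpoints: P̄ = 23.30, Q̄ = 1910.5.
ε = (ΔQ/ΔP)(P̄/Q̄) = (-249/4.0)(23.30/1910.5).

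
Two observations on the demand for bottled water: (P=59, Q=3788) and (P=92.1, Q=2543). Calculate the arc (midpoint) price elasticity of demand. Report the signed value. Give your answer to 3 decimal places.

ΔQ = 2543 − 3788 = -1245; ΔP = 92.1 − 59 = 33.1.
Midpoints: P̄ = 75.55, Q̄ = 3165.5.
ε = (ΔQ/ΔP)(P̄/Q̄) = (-1245/33.1)(75.55/3165.5).

-0.898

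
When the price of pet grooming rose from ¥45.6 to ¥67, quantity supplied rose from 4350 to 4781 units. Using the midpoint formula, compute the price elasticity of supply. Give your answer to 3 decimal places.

0.248

ΔQ = 4781 − 4350 = 431; ΔP = 67 − 45.6 = 21.4.
Midpoints: P̄ = 56.30, Q̄ = 4565.5.
ε_s = (ΔQ/ΔP)(P̄/Q̄) = (431/21.4)(56.30/4565.5).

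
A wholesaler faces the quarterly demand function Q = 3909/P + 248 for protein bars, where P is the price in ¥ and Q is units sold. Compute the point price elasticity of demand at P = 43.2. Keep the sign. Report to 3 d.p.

At P = 43.2, Q = 338.486.
dQ/dP = −3909/P² = -2.095.
ε = (dQ/dP)(P/Q) = (-2.095)(43.2/338.486).

-0.267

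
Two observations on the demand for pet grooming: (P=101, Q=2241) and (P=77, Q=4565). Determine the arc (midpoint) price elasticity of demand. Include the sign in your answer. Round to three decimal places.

ΔQ = 4565 − 2241 = 2324; ΔP = 77 − 101 = -24.
Midpoints: P̄ = 89.00, Q̄ = 3403.0.
ε = (ΔQ/ΔP)(P̄/Q̄) = (2324/-24)(89.00/3403.0).

-2.533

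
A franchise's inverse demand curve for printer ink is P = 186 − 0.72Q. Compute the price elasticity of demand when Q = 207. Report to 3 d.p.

At Q = 207, P = 186 − 0.72(207) = 36.96.
dP/dQ = −0.72, so dQ/dP = 1/(−0.72) = -1.389.
ε = (dQ/dP)(P/Q) = (-1.389)(36.96/207).

-0.248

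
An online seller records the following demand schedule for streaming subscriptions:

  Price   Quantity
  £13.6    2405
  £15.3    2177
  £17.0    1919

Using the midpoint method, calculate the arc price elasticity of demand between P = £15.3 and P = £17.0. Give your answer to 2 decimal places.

-1.20

At P = 15.3, Q = 2177; at P = 17.0, Q = 1919.
ΔQ = -258, ΔP = 1.7. Midpoints: P̄ = 16.15, Q̄ = 2048.0.
ε = (ΔQ/ΔP)(P̄/Q̄) = (-258/1.7)(16.15/2048.0).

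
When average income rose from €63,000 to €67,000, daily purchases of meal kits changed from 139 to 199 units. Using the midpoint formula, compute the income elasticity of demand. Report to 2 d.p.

5.77

ΔQ = 60, ΔI = 4000. Midpoints: Ī = 65,000, Q̄ = 169.0.
ε_I = (ΔQ/ΔI)(Ī/Q̄) = (60/4000)(65000/169.0).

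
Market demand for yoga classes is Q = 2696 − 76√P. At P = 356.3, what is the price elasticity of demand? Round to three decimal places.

-0.569

At P = 356.3, Q = 1261.431.
dQ/dP = −76/(2√P) = -2.013.
ε = (dQ/dP)(P/Q) = (-2.013)(356.3/1261.431).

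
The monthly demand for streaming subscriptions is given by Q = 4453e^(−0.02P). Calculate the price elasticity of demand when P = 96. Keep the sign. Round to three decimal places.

-1.920

At P = 96, Q = 652.841.
dQ/dP = −0.02·4453e^(−0.02P) = −0.02Q = -13.057.
ε = (dQ/dP)(P/Q) = (-13.057)(96/652.841).
|ε| > 1, so demand is elastic at this price.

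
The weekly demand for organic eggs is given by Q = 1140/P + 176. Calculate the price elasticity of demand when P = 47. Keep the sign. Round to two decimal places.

-0.12

At P = 47, Q = 200.255.
dQ/dP = −1140/P² = -0.516.
ε = (dQ/dP)(P/Q) = (-0.516)(47/200.255).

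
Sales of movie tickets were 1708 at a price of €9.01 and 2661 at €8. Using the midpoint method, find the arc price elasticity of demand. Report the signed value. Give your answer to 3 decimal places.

-3.674

ΔQ = 2661 − 1708 = 953; ΔP = 8 − 9.01 = -1.01.
Midpoints: P̄ = 8.50, Q̄ = 2184.5.
ε = (ΔQ/ΔP)(P̄/Q̄) = (953/-1.01)(8.50/2184.5).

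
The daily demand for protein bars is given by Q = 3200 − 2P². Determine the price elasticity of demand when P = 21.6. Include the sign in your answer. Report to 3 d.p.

-0.823

At P = 21.6, Q = 2266.880.
dQ/dP = −4P = -86.400.
ε = (dQ/dP)(P/Q) = (-86.400)(21.6/2266.880).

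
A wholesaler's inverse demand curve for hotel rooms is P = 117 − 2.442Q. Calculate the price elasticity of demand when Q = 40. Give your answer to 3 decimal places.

-0.198

At Q = 40, P = 117 − 2.442(40) = 19.32.
dP/dQ = −2.442, so dQ/dP = 1/(−2.442) = -0.410.
ε = (dQ/dP)(P/Q) = (-0.410)(19.32/40).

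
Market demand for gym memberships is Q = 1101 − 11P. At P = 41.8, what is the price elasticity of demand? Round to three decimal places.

-0.717

At P = 41.8, Q = 641.200.
dQ/dP = −11.
ε = (dQ/dP)(P/Q) = (-11)(41.8/641.200).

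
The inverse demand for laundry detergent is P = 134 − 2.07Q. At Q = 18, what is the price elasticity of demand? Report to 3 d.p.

-2.596

At Q = 18, P = 134 − 2.07(18) = 96.74.
dP/dQ = −2.07, so dQ/dP = 1/(−2.07) = -0.483.
ε = (dQ/dP)(P/Q) = (-0.483)(96.74/18).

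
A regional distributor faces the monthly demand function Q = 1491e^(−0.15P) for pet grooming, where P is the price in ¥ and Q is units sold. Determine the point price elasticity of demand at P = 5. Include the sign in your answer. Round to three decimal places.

At P = 5, Q = 704.299.
dQ/dP = −0.15·1491e^(−0.15P) = −0.15Q = -105.645.
ε = (dQ/dP)(P/Q) = (-105.645)(5/704.299).

-0.750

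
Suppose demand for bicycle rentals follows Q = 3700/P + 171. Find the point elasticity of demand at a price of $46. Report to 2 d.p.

-0.32

At P = 46, Q = 251.435.
dQ/dP = −3700/P² = -1.749.
ε = (dQ/dP)(P/Q) = (-1.749)(46/251.435).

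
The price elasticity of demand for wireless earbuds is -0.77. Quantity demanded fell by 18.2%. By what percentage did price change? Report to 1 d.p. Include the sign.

%ΔP ≈ %ΔQ / ε = (-18.2%)/(-0.77) = 23.64%.

23.6%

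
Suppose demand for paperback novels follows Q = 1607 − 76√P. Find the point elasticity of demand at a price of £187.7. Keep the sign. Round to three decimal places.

-0.920

At P = 187.7, Q = 565.772.
dQ/dP = −76/(2√P) = -2.774.
ε = (dQ/dP)(P/Q) = (-2.774)(187.7/565.772).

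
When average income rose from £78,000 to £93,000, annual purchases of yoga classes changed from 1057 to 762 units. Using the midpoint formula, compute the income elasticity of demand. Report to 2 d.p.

-1.85

ΔQ = -295, ΔI = 15000. Midpoints: Ī = 85,500, Q̄ = 909.5.
ε_I = (ΔQ/ΔI)(Ī/Q̄) = (-295/15000)(85500/909.5).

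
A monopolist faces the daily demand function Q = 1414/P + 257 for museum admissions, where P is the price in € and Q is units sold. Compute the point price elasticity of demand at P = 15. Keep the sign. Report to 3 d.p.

At P = 15, Q = 351.267.
dQ/dP = −1414/P² = -6.284.
ε = (dQ/dP)(P/Q) = (-6.284)(15/351.267).

-0.268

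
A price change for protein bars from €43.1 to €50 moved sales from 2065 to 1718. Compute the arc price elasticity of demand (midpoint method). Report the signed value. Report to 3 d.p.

-1.238

ΔQ = 1718 − 2065 = -347; ΔP = 50 − 43.1 = 6.9.
Midpoints: P̄ = 46.55, Q̄ = 1891.5.
ε = (ΔQ/ΔP)(P̄/Q̄) = (-347/6.9)(46.55/1891.5).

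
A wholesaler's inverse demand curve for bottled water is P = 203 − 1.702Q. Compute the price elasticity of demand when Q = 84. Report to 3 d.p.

-0.420

At Q = 84, P = 203 − 1.702(84) = 60.03.
dP/dQ = −1.702, so dQ/dP = 1/(−1.702) = -0.588.
ε = (dQ/dP)(P/Q) = (-0.588)(60.03/84).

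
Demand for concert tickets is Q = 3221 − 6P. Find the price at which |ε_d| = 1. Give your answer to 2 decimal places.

268.42

For linear demand Q = a − bP, ε = −bP/(a − bP). |ε| = 1 when bP = a − bP, i.e. P = a/(2b).
P = 3221/(2·6) = 3221/12 = 268.4167.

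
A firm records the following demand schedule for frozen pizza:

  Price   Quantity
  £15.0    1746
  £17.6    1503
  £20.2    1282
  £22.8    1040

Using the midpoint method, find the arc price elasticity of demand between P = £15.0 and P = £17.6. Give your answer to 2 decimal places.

-0.94

At P = 15.0, Q = 1746; at P = 17.6, Q = 1503.
ΔQ = -243, ΔP = 2.6. Midpoints: P̄ = 16.30, Q̄ = 1624.5.
ε = (ΔQ/ΔP)(P̄/Q̄) = (-243/2.6)(16.30/1624.5).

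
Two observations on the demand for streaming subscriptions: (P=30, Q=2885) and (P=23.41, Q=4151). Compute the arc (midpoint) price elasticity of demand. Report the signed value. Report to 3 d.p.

ΔQ = 4151 − 2885 = 1266; ΔP = 23.41 − 30 = -6.59.
Midpoints: P̄ = 26.70, Q̄ = 3518.0.
ε = (ΔQ/ΔP)(P̄/Q̄) = (1266/-6.59)(26.70/3518.0).

-1.458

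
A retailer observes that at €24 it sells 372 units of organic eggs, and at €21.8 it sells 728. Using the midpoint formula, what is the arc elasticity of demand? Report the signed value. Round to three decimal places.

ΔQ = 728 − 372 = 356; ΔP = 21.8 − 24 = -2.2.
Midpoints: P̄ = 22.90, Q̄ = 550.0.
ε = (ΔQ/ΔP)(P̄/Q̄) = (356/-2.2)(22.90/550.0).

-6.738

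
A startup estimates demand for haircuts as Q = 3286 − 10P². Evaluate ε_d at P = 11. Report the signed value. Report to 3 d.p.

At P = 11, Q = 2076.
dQ/dP = −20P = -220.
ε = (dQ/dP)(P/Q) = (-220)(11/2076).
|ε| > 1, so demand is elastic at this price.

-1.166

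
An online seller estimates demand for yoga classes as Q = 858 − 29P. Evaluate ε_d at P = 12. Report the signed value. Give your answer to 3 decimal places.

At P = 12, Q = 510.
dQ/dP = −29.
ε = (dQ/dP)(P/Q) = (-29)(12/510).

-0.682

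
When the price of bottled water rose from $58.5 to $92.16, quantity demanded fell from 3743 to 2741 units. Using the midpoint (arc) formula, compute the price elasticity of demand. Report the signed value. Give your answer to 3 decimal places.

-0.692

ΔQ = 2741 − 3743 = -1002; ΔP = 92.16 − 58.5 = 33.66.
Midpoints: P̄ = 75.33, Q̄ = 3242.0.
ε = (ΔQ/ΔP)(P̄/Q̄) = (-1002/33.66)(75.33/3242.0).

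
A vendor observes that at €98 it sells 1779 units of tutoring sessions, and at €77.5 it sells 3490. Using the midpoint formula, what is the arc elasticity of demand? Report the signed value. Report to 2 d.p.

-2.78

ΔQ = 3490 − 1779 = 1711; ΔP = 77.5 − 98 = -20.5.
Midpoints: P̄ = 87.75, Q̄ = 2634.5.
ε = (ΔQ/ΔP)(P̄/Q̄) = (1711/-20.5)(87.75/2634.5).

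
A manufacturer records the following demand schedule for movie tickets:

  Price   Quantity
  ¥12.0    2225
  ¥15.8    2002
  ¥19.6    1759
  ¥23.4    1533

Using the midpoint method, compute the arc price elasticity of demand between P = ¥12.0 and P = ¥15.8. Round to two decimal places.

At P = 12.0, Q = 2225; at P = 15.8, Q = 2002.
ΔQ = -223, ΔP = 3.8. Midpoints: P̄ = 13.90, Q̄ = 2113.5.
ε = (ΔQ/ΔP)(P̄/Q̄) = (-223/3.8)(13.90/2113.5).

-0.39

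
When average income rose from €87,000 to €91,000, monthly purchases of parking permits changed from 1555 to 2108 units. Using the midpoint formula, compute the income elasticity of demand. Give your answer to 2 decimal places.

6.72

ΔQ = 553, ΔI = 4000. Midpoints: Ī = 89,000, Q̄ = 1831.5.
ε_I = (ΔQ/ΔI)(Ī/Q̄) = (553/4000)(89000/1831.5).
ε_I > 0, so the good is normal.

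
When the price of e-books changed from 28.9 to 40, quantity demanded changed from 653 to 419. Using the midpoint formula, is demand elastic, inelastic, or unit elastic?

Arc ε ≈ -1.355.
|ε| = 1.35 > 1.

elastic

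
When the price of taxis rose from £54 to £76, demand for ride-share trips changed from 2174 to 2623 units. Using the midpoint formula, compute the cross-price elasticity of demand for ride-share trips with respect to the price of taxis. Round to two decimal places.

0.55

ΔQ_x = 2623 − 2174 = 449; ΔP_y = 76 − 54 = 22.
Midpoints: P̄_y = 65.00, Q̄_x = 2398.5.
ε_xy = (ΔQ_x/ΔP_y)(P̄_y/Q̄_x) = (449/22)(65.00/2398.5).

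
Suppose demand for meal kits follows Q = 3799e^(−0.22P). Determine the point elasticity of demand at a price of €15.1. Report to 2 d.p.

At P = 15.1, Q = 137.070.
dQ/dP = −0.22·3799e^(−0.22P) = −0.22Q = -30.155.
ε = (dQ/dP)(P/Q) = (-30.155)(15.1/137.070).

-3.32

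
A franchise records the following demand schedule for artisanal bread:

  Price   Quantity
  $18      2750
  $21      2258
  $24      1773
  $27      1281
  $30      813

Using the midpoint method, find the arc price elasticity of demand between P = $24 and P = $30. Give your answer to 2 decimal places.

-3.34

At P = 24, Q = 1773; at P = 30, Q = 813.
ΔQ = -960, ΔP = 6. Midpoints: P̄ = 27.00, Q̄ = 1293.0.
ε = (ΔQ/ΔP)(P̄/Q̄) = (-960/6)(27.00/1293.0).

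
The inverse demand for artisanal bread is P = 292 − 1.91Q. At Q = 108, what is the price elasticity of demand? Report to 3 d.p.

At Q = 108, P = 292 − 1.91(108) = 85.72.
dP/dQ = −1.91, so dQ/dP = 1/(−1.91) = -0.524.
ε = (dQ/dP)(P/Q) = (-0.524)(85.72/108).

-0.416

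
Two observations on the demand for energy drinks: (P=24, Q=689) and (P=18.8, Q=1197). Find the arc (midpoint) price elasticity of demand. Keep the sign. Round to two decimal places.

ΔQ = 1197 − 689 = 508; ΔP = 18.8 − 24 = -5.2.
Midpoints: P̄ = 21.40, Q̄ = 943.0.
ε = (ΔQ/ΔP)(P̄/Q̄) = (508/-5.2)(21.40/943.0).

-2.22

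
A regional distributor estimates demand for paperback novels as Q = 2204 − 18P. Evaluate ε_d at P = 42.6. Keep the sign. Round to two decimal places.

At P = 42.6, Q = 1437.200.
dQ/dP = −18.
ε = (dQ/dP)(P/Q) = (-18)(42.6/1437.200).

-0.53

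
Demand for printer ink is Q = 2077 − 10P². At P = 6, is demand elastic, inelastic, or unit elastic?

inelastic

Q = 1717, dQ/dP = -120.
ε = (dQ/dP)(P/Q) ≈ -0.419.
|ε| = 0.42 < 1.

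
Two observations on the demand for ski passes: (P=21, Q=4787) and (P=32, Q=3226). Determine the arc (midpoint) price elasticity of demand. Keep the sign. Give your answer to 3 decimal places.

-0.939

ΔQ = 3226 − 4787 = -1561; ΔP = 32 − 21 = 11.
Midpoints: P̄ = 26.50, Q̄ = 4006.5.
ε = (ΔQ/ΔP)(P̄/Q̄) = (-1561/11)(26.50/4006.5).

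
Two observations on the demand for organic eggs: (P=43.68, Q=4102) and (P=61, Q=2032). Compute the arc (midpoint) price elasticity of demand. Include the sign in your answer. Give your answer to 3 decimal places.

-2.040

ΔQ = 2032 − 4102 = -2070; ΔP = 61 − 43.68 = 17.32.
Midpoints: P̄ = 52.34, Q̄ = 3067.0.
ε = (ΔQ/ΔP)(P̄/Q̄) = (-2070/17.32)(52.34/3067.0).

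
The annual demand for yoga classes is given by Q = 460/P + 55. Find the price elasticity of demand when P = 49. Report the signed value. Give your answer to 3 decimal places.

-0.146

At P = 49, Q = 64.388.
dQ/dP = −460/P² = -0.192.
ε = (dQ/dP)(P/Q) = (-0.192)(49/64.388).
|ε| < 1, so demand is inelastic at this price.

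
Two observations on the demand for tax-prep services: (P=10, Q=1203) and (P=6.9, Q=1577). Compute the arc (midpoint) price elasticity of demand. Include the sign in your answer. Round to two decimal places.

-0.73

ΔQ = 1577 − 1203 = 374; ΔP = 6.9 − 10 = -3.1.
Midpoints: P̄ = 8.45, Q̄ = 1390.0.
ε = (ΔQ/ΔP)(P̄/Q̄) = (374/-3.1)(8.45/1390.0).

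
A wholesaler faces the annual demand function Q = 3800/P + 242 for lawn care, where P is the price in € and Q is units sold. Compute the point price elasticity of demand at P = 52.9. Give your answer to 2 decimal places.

-0.23

At P = 52.9, Q = 313.834.
dQ/dP = −3800/P² = -1.358.
ε = (dQ/dP)(P/Q) = (-1.358)(52.9/313.834).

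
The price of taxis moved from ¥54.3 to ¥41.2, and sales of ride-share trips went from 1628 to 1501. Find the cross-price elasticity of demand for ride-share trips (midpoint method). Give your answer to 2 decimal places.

ΔQ_x = 1501 − 1628 = -127; ΔP_y = 41.2 − 54.3 = -13.1.
Midpoints: P̄_y = 47.75, Q̄_x = 1564.5.
ε_xy = (ΔQ_x/ΔP_y)(P̄_y/Q̄_x) = (-127/-13.1)(47.75/1564.5).

0.30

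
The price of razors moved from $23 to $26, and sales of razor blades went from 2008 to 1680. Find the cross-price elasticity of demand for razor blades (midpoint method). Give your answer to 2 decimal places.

-1.45

ΔQ_x = 1680 − 2008 = -328; ΔP_y = 26 − 23 = 3.
Midpoints: P̄_y = 24.50, Q̄_x = 1844.0.
ε_xy = (ΔQ_x/ΔP_y)(P̄_y/Q̄_x) = (-328/3)(24.50/1844.0).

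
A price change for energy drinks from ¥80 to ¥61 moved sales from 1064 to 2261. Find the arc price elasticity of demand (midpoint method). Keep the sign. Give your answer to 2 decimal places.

ΔQ = 2261 − 1064 = 1197; ΔP = 61 − 80 = -19.
Midpoints: P̄ = 70.50, Q̄ = 1662.5.
ε = (ΔQ/ΔP)(P̄/Q̄) = (1197/-19)(70.50/1662.5).

-2.67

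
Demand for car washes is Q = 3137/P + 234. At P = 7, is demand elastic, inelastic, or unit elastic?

inelastic

Q = 682.143, dQ/dP = -64.020.
ε = (dQ/dP)(P/Q) ≈ -0.657.
|ε| = 0.66 < 1.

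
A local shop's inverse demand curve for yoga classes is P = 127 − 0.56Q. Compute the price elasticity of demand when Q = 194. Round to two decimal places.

-0.17

At Q = 194, P = 127 − 0.56(194) = 18.36.
dP/dQ = −0.56, so dQ/dP = 1/(−0.56) = -1.786.
ε = (dQ/dP)(P/Q) = (-1.786)(18.36/194).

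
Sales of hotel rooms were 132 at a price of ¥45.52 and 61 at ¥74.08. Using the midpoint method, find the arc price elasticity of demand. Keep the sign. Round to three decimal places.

ΔQ = 61 − 132 = -71; ΔP = 74.08 − 45.52 = 28.56.
Midpoints: P̄ = 59.80, Q̄ = 96.5.
ε = (ΔQ/ΔP)(P̄/Q̄) = (-71/28.56)(59.80/96.5).

-1.541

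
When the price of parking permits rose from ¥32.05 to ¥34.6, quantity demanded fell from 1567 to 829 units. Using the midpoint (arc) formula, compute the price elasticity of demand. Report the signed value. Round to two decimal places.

ΔQ = 829 − 1567 = -738; ΔP = 34.6 − 32.05 = 2.55.
Midpoints: P̄ = 33.33, Q̄ = 1198.0.
ε = (ΔQ/ΔP)(P̄/Q̄) = (-738/2.55)(33.33/1198.0).

-8.05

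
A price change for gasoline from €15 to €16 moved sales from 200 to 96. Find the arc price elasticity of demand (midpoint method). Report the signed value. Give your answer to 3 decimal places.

-10.892

ΔQ = 96 − 200 = -104; ΔP = 16 − 15 = 1.
Midpoints: P̄ = 15.50, Q̄ = 148.0.
ε = (ΔQ/ΔP)(P̄/Q̄) = (-104/1)(15.50/148.0).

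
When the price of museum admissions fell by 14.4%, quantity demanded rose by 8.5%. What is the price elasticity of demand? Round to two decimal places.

-0.59

ε = %ΔQ / %ΔP = (8.5)/(-14.4) = -0.590.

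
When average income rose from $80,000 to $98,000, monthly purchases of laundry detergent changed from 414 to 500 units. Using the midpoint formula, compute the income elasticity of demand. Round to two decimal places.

0.93

ΔQ = 86, ΔI = 18000. Midpoints: Ī = 89,000, Q̄ = 457.0.
ε_I = (ΔQ/ΔI)(Ī/Q̄) = (86/18000)(89000/457.0).
ε_I > 0, so the good is normal.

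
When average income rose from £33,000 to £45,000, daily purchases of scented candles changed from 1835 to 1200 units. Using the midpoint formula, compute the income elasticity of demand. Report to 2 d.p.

ΔQ = -635, ΔI = 12000. Midpoints: Ī = 39,000, Q̄ = 1517.5.
ε_I = (ΔQ/ΔI)(Ī/Q̄) = (-635/12000)(39000/1517.5).

-1.36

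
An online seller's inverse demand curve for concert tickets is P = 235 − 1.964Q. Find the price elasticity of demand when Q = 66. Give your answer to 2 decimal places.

At Q = 66, P = 235 − 1.964(66) = 105.38.
dP/dQ = −1.964, so dQ/dP = 1/(−1.964) = -0.509.
ε = (dQ/dP)(P/Q) = (-0.509)(105.38/66).

-0.81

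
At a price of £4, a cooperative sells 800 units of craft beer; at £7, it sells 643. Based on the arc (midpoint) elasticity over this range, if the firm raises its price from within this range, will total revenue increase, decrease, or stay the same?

Arc ε = (-157/3)(5.50/721.5) ≈ -0.399.
|ε| = 0.40 < 1, so demand is inelastic. A price rise therefore raises total revenue.

increase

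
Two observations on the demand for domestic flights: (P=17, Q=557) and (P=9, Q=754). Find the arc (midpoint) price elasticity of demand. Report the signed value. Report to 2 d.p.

ΔQ = 754 − 557 = 197; ΔP = 9 − 17 = -8.
Midpoints: P̄ = 13.00, Q̄ = 655.5.
ε = (ΔQ/ΔP)(P̄/Q̄) = (197/-8)(13.00/655.5).

-0.49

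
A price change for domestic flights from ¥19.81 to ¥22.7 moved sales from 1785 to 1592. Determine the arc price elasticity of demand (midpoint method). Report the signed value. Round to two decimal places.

ΔQ = 1592 − 1785 = -193; ΔP = 22.7 − 19.81 = 2.89.
Midpoints: P̄ = 21.25, Q̄ = 1688.5.
ε = (ΔQ/ΔP)(P̄/Q̄) = (-193/2.89)(21.25/1688.5).

-0.84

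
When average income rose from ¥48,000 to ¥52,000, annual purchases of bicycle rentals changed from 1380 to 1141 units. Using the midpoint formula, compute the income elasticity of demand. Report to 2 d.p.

ΔQ = -239, ΔI = 4000. Midpoints: Ī = 50,000, Q̄ = 1260.5.
ε_I = (ΔQ/ΔI)(Ī/Q̄) = (-239/4000)(50000/1260.5).

-2.37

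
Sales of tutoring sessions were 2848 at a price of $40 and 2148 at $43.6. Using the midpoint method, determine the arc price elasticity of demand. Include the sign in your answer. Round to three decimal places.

-3.254

ΔQ = 2148 − 2848 = -700; ΔP = 43.6 − 40 = 3.6.
Midpoints: P̄ = 41.80, Q̄ = 2498.0.
ε = (ΔQ/ΔP)(P̄/Q̄) = (-700/3.6)(41.80/2498.0).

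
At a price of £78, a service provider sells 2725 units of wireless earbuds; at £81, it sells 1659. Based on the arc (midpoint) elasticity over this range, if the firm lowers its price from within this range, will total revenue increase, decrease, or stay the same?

Arc ε = (-1066/3)(79.50/2192.0) ≈ -12.887.
|ε| = 12.89 > 1, so demand is elastic. A price cut therefore raises total revenue.

increase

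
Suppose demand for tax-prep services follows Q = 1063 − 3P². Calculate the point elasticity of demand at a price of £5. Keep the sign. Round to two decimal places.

-0.15

At P = 5, Q = 988.
dQ/dP = −6P = -30.
ε = (dQ/dP)(P/Q) = (-30)(5/988).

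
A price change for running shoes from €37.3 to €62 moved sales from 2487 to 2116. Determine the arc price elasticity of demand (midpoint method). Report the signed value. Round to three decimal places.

-0.324

ΔQ = 2116 − 2487 = -371; ΔP = 62 − 37.3 = 24.7.
Midpoints: P̄ = 49.65, Q̄ = 2301.5.
ε = (ΔQ/ΔP)(P̄/Q̄) = (-371/24.7)(49.65/2301.5).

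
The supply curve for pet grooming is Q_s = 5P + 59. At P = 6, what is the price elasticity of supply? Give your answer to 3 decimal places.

0.337

At P = 6, Q_s = 89.
dQ_s/dP = 5.
ε_s = (dQ_s/dP)(P/Q_s) = (5)(6/89).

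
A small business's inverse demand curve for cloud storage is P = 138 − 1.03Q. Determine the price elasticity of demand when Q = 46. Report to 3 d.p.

At Q = 46, P = 138 − 1.03(46) = 90.62.
dP/dQ = −1.03, so dQ/dP = 1/(−1.03) = -0.971.
ε = (dQ/dP)(P/Q) = (-0.971)(90.62/46).

-1.913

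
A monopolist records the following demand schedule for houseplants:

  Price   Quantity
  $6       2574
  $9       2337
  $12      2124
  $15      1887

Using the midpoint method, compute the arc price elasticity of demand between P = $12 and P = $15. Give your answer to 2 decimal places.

At P = 12, Q = 2124; at P = 15, Q = 1887.
ΔQ = -237, ΔP = 3. Midpoints: P̄ = 13.50, Q̄ = 2005.5.
ε = (ΔQ/ΔP)(P̄/Q̄) = (-237/3)(13.50/2005.5).

-0.53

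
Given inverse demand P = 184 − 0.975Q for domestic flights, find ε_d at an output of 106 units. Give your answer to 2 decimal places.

At Q = 106, P = 184 − 0.975(106) = 80.65.
dP/dQ = −0.975, so dQ/dP = 1/(−0.975) = -1.026.
ε = (dQ/dP)(P/Q) = (-1.026)(80.65/106).

-0.78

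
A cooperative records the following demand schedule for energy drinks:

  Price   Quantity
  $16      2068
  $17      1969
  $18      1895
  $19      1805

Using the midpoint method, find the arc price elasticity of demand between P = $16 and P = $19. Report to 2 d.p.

-0.79

At P = 16, Q = 2068; at P = 19, Q = 1805.
ΔQ = -263, ΔP = 3. Midpoints: P̄ = 17.50, Q̄ = 1936.5.
ε = (ΔQ/ΔP)(P̄/Q̄) = (-263/3)(17.50/1936.5).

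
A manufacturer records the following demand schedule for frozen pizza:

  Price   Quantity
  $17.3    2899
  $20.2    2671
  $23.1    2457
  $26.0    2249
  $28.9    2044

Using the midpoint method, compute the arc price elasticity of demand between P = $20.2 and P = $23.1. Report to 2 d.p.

At P = 20.2, Q = 2671; at P = 23.1, Q = 2457.
ΔQ = -214, ΔP = 2.9. Midpoints: P̄ = 21.65, Q̄ = 2564.0.
ε = (ΔQ/ΔP)(P̄/Q̄) = (-214/2.9)(21.65/2564.0).

-0.62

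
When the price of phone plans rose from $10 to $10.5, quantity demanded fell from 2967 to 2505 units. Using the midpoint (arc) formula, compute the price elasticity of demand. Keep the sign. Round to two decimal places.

ΔQ = 2505 − 2967 = -462; ΔP = 10.5 − 10 = 0.5.
Midpoints: P̄ = 10.25, Q̄ = 2736.0.
ε = (ΔQ/ΔP)(P̄/Q̄) = (-462/0.5)(10.25/2736.0).

-3.46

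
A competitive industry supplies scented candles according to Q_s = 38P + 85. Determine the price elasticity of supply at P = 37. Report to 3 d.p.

0.943

At P = 37, Q_s = 1491.
dQ_s/dP = 38.
ε_s = (dQ_s/dP)(P/Q_s) = (38)(37/1491).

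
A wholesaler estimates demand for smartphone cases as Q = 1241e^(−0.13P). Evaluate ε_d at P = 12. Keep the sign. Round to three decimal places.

-1.560

At P = 12, Q = 260.779.
dQ/dP = −0.13·1241e^(−0.13P) = −0.13Q = -33.901.
ε = (dQ/dP)(P/Q) = (-33.901)(12/260.779).
|ε| > 1, so demand is elastic at this price.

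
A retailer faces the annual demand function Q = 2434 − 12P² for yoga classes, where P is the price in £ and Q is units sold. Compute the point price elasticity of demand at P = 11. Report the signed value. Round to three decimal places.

-2.957

At P = 11, Q = 982.
dQ/dP = −24P = -264.
ε = (dQ/dP)(P/Q) = (-264)(11/982).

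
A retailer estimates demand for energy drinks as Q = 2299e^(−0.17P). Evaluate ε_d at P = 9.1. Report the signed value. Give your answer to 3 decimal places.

-1.547

At P = 9.1, Q = 489.424.
dQ/dP = −0.17·2299e^(−0.17P) = −0.17Q = -83.202.
ε = (dQ/dP)(P/Q) = (-83.202)(9.1/489.424).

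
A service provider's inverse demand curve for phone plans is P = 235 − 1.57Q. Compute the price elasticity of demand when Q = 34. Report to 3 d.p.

At Q = 34, P = 235 − 1.57(34) = 181.62.
dP/dQ = −1.57, so dQ/dP = 1/(−1.57) = -0.637.
ε = (dQ/dP)(P/Q) = (-0.637)(181.62/34).

-3.402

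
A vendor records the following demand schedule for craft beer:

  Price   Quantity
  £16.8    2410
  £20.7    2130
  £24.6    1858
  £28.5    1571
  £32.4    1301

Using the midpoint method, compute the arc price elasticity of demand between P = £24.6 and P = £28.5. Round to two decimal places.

At P = 24.6, Q = 1858; at P = 28.5, Q = 1571.
ΔQ = -287, ΔP = 3.9. Midpoints: P̄ = 26.55, Q̄ = 1714.5.
ε = (ΔQ/ΔP)(P̄/Q̄) = (-287/3.9)(26.55/1714.5).

-1.14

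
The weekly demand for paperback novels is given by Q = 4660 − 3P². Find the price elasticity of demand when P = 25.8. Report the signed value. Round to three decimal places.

-1.500

At P = 25.8, Q = 2663.080.
dQ/dP = −6P = -154.800.
ε = (dQ/dP)(P/Q) = (-154.800)(25.8/2663.080).
|ε| > 1, so demand is elastic at this price.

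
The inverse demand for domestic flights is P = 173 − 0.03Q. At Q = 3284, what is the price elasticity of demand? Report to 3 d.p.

At Q = 3284, P = 173 − 0.03(3284) = 74.48.
dP/dQ = −0.03, so dQ/dP = 1/(−0.03) = -33.333.
ε = (dQ/dP)(P/Q) = (-33.333)(74.48/3284).

-0.756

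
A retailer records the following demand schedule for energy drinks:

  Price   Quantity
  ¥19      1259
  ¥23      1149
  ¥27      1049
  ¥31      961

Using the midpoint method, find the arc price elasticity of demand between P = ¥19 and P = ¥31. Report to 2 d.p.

At P = 19, Q = 1259; at P = 31, Q = 961.
ΔQ = -298, ΔP = 12. Midpoints: P̄ = 25.00, Q̄ = 1110.0.
ε = (ΔQ/ΔP)(P̄/Q̄) = (-298/12)(25.00/1110.0).

-0.56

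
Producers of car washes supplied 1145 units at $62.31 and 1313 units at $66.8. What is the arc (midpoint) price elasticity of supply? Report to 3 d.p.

1.965

ΔQ = 1313 − 1145 = 168; ΔP = 66.8 − 62.31 = 4.49.
Midpoints: P̄ = 64.56, Q̄ = 1229.0.
ε_s = (ΔQ/ΔP)(P̄/Q̄) = (168/4.49)(64.56/1229.0).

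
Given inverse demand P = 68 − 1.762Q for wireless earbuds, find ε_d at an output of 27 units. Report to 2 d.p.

-0.43

At Q = 27, P = 68 − 1.762(27) = 20.43.
dP/dQ = −1.762, so dQ/dP = 1/(−1.762) = -0.568.
ε = (dQ/dP)(P/Q) = (-0.568)(20.43/27).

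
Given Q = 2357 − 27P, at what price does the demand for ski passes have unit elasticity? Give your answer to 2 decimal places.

For linear demand Q = a − bP, ε = −bP/(a − bP). |ε| = 1 when bP = a − bP, i.e. P = a/(2b).
P = 2357/(2·27) = 2357/54 = 43.6481.

43.65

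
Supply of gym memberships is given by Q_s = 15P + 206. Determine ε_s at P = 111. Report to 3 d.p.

0.890

At P = 111, Q_s = 1871.
dQ_s/dP = 15.
ε_s = (dQ_s/dP)(P/Q_s) = (15)(111/1871).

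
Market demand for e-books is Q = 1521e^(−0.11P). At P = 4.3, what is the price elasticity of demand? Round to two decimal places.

At P = 4.3, Q = 947.781.
dQ/dP = −0.11·1521e^(−0.11P) = −0.11Q = -104.256.
ε = (dQ/dP)(P/Q) = (-104.256)(4.3/947.781).

-0.47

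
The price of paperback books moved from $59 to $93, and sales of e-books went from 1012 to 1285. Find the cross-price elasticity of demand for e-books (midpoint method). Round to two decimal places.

ΔQ_x = 1285 − 1012 = 273; ΔP_y = 93 − 59 = 34.
Midpoints: P̄_y = 76.00, Q̄_x = 1148.5.
ε_xy = (ΔQ_x/ΔP_y)(P̄_y/Q̄_x) = (273/34)(76.00/1148.5).
ε_xy > 0, so the goods are substitutes.

0.53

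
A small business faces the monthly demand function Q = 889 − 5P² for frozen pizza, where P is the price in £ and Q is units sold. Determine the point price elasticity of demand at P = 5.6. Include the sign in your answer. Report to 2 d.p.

At P = 5.6, Q = 732.200.
dQ/dP = −10P = -56.
ε = (dQ/dP)(P/Q) = (-56)(5.6/732.200).
|ε| < 1, so demand is inelastic at this price.

-0.43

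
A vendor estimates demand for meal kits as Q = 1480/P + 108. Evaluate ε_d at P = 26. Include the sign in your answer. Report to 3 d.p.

-0.345

At P = 26, Q = 164.923.
dQ/dP = −1480/P² = -2.189.
ε = (dQ/dP)(P/Q) = (-2.189)(26/164.923).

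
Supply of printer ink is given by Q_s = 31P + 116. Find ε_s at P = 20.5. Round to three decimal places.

At P = 20.5, Q_s = 751.50.
dQ_s/dP = 31.
ε_s = (dQ_s/dP)(P/Q_s) = (31)(20.5/751.50).

0.846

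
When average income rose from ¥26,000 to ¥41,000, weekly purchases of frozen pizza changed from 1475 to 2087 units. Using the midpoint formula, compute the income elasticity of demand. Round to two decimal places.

0.77

ΔQ = 612, ΔI = 15000. Midpoints: Ī = 33,500, Q̄ = 1781.0.
ε_I = (ΔQ/ΔI)(Ī/Q̄) = (612/15000)(33500/1781.0).
ε_I > 0, so the good is normal.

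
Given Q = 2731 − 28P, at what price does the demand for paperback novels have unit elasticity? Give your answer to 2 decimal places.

For linear demand Q = a − bP, ε = −bP/(a − bP). |ε| = 1 when bP = a − bP, i.e. P = a/(2b).
P = 2731/(2·28) = 2731/56 = 48.7679.

48.77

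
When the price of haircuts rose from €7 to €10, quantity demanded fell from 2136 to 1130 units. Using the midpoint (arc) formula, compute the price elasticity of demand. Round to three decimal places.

-1.745

ΔQ = 1130 − 2136 = -1006; ΔP = 10 − 7 = 3.
Midpoints: P̄ = 8.50, Q̄ = 1633.0.
ε = (ΔQ/ΔP)(P̄/Q̄) = (-1006/3)(8.50/1633.0).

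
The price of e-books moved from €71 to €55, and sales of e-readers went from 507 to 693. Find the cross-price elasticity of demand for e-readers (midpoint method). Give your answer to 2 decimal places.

ΔQ_x = 693 − 507 = 186; ΔP_y = 55 − 71 = -16.
Midpoints: P̄_y = 63.00, Q̄_x = 600.0.
ε_xy = (ΔQ_x/ΔP_y)(P̄_y/Q̄_x) = (186/-16)(63.00/600.0).

-1.22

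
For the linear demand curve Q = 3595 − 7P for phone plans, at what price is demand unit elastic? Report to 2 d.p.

256.79

For linear demand Q = a − bP, ε = −bP/(a − bP). |ε| = 1 when bP = a − bP, i.e. P = a/(2b).
P = 3595/(2·7) = 3595/14 = 256.7857.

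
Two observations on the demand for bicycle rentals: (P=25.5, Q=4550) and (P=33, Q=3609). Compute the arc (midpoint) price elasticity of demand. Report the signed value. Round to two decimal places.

ΔQ = 3609 − 4550 = -941; ΔP = 33 − 25.5 = 7.5.
Midpoints: P̄ = 29.25, Q̄ = 4079.5.
ε = (ΔQ/ΔP)(P̄/Q̄) = (-941/7.5)(29.25/4079.5).

-0.90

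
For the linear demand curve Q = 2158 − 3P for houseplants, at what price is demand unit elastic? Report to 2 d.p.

For linear demand Q = a − bP, ε = −bP/(a − bP). |ε| = 1 when bP = a − bP, i.e. P = a/(2b).
P = 2158/(2·3) = 2158/6 = 359.6667.

359.67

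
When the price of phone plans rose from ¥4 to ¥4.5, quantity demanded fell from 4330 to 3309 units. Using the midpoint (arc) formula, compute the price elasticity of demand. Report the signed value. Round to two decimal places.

-2.27

ΔQ = 3309 − 4330 = -1021; ΔP = 4.5 − 4 = 0.5.
Midpoints: P̄ = 4.25, Q̄ = 3819.5.
ε = (ΔQ/ΔP)(P̄/Q̄) = (-1021/0.5)(4.25/3819.5).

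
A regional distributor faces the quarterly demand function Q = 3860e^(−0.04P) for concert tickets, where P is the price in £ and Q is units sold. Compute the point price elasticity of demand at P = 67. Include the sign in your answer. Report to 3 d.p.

At P = 67, Q = 264.654.
dQ/dP = −0.04·3860e^(−0.04P) = −0.04Q = -10.586.
ε = (dQ/dP)(P/Q) = (-10.586)(67/264.654).

-2.680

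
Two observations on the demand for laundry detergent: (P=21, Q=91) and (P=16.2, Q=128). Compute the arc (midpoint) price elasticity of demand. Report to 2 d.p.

-1.31

ΔQ = 128 − 91 = 37; ΔP = 16.2 − 21 = -4.8.
Midpoints: P̄ = 18.60, Q̄ = 109.5.
ε = (ΔQ/ΔP)(P̄/Q̄) = (37/-4.8)(18.60/109.5).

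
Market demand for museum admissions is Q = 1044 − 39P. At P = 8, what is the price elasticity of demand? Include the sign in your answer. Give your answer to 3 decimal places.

At P = 8, Q = 732.
dQ/dP = −39.
ε = (dQ/dP)(P/Q) = (-39)(8/732).

-0.426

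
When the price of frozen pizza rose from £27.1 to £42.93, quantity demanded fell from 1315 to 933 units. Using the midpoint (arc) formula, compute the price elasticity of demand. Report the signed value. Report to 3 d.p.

ΔQ = 933 − 1315 = -382; ΔP = 42.93 − 27.1 = 15.83.
Midpoints: P̄ = 35.02, Q̄ = 1124.0.
ε = (ΔQ/ΔP)(P̄/Q̄) = (-382/15.83)(35.02/1124.0).

-0.752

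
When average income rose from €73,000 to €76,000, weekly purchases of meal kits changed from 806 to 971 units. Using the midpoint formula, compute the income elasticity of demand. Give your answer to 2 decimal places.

4.61

ΔQ = 165, ΔI = 3000. Midpoints: Ī = 74,500, Q̄ = 888.5.
ε_I = (ΔQ/ΔI)(Ī/Q̄) = (165/3000)(74500/888.5).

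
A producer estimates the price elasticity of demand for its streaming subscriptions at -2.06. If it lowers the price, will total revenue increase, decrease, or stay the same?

increase

|ε| = 2.06 > 1, so demand is elastic. A price cut therefore raises total revenue.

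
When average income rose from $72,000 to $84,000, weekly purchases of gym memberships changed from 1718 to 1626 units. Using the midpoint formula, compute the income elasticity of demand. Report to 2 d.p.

ΔQ = -92, ΔI = 12000. Midpoints: Ī = 78,000, Q̄ = 1672.0.
ε_I = (ΔQ/ΔI)(Ī/Q̄) = (-92/12000)(78000/1672.0).

-0.36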